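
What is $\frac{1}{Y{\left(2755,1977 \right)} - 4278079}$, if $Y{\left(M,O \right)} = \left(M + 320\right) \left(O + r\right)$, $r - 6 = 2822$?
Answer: $\frac{1}{10497296} \approx 9.5263 \cdot 10^{-8}$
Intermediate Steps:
$r = 2828$ ($r = 6 + 2822 = 2828$)
$Y{\left(M,O \right)} = \left(320 + M\right) \left(2828 + O\right)$ ($Y{\left(M,O \right)} = \left(M + 320\right) \left(O + 2828\right) = \left(320 + M\right) \left(2828 + O\right)$)
$\frac{1}{Y{\left(2755,1977 \right)} - 4278079} = \frac{1}{\left(904960 + 320 \cdot 1977 + 2828 \cdot 2755 + 2755 \cdot 1977\right) - 4278079} = \frac{1}{\left(904960 + 632640 + 7791140 + 5446635\right) - 4278079} = \frac{1}{14775375 - 4278079} = \frac{1}{10497296}$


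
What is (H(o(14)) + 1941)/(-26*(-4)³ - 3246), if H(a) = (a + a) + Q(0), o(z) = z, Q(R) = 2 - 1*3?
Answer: -984/791 ≈ -1.2440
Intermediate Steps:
Q(R) = -1 (Q(R) = 2 - 3 = -1)
H(a) = -1 + 2*a (H(a) = (a + a) - 1 = 2*a - 1 = -1 + 2*a)
(H(o(14)) + 1941)/(-26*(-4)³ - 3246) = ((-1 + 2*14) + 1941)/(-26*(-4)³ - 3246) = ((-1 + 28) + 1941)/(-26*(-64) - 3246) = (27 + 1941)/(1664 - 3246) = 1968/(-1582) = 1968*(-1/1582) = -984/791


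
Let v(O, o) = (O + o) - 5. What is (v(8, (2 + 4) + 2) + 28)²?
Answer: 1521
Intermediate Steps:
v(O, o) = -5 + O + o
(v(8, (2 + 4) + 2) + 28)² = ((-5 + 8 + ((2 + 4) + 2)) + 28)² = ((-5 + 8 + (6 + 2)) + 28)² = ((-5 + 8 + 8) + 28)² = (11 + 28)² = 39² = 1521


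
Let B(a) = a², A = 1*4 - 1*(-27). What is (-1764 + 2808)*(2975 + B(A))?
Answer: 4109184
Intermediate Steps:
A = 31 (A = 4 + 27 = 31)
(-1764 + 2808)*(2975 + B(A)) = (-1764 + 2808)*(2975 + 31²) = 1044*(2975 + 961) = 1044*3936 = 4109184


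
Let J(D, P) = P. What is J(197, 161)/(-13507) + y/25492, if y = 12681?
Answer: 167178055/344320444 ≈ 0.48553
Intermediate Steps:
J(197, 161)/(-13507) + y/25492 = 161/(-13507) + 12681/25492 = 161*(-1/13507) + 12681*(1/25492) = -161/13507 + 12681/25492 = 167178055/344320444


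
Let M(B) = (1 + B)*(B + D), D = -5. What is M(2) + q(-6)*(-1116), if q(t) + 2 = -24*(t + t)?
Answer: -319185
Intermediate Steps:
M(B) = (1 + B)*(-5 + B) (M(B) = (1 + B)*(B - 5) = (1 + B)*(-5 + B))
q(t) = -2 - 48*t (q(t) = -2 - 24*(t + t) = -2 - 48*t)
M(2) + q(-6)*(-1116) = (-5 + 2**2 - 4*2) + (-2 - 48*(-6))*(-1116) = (-5 + 4 - 8) + (-2 + 288)*(-1116) = -9 + 286*(-1116) = -9 - 319176 = -319185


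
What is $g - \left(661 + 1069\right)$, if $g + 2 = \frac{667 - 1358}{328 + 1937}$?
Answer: $- \frac{3923671}{2265} \approx -1732.3$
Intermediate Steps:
$g = - \frac{5221}{2265}$ ($g = -2 + \frac{667 - 1358}{328 + 1937} = -2 - \frac{691}{2265} = - \frac{5221}{2265} \approx -2.3051$)
$g - \left(661 + 1069\right) = - \frac{5221}{2265} - \left(661 + 1069\right) = - \frac{5221}{2265} - 1730 = - \frac{3923671}{2265}$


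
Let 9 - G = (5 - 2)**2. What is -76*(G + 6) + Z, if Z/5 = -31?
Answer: -611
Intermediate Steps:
Z = -155 (Z = 5*(-31) = -155)
G = 0 (G = 9 - (5 - 2)**2 = 9 - 1*3**2 = 9 - 1*9 = 9 - 9 = 0)
-76*(G + 6) + Z = -76*(0 + 6) - 155 = -76*6 - 155 = -456 - 155 = -611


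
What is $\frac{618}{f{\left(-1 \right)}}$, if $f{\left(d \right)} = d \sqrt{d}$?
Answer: $618 i \approx 618.0 i$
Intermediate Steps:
$f{\left(d \right)} = d^{\frac{3}{2}}$
$\frac{618}{f{\left(-1 \right)}} = \frac{618}{\left(-1\right)^{\frac{3}{2}}} = \frac{618}{\left(-1\right) i} = 618 i$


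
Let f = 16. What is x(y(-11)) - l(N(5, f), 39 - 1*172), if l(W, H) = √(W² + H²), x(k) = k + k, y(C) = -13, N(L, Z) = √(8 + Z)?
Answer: -26 - √17713 ≈ -159.09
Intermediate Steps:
x(k) = 2*k
l(W, H) = √(H² + W²)
x(y(-11)) - l(N(5, f), 39 - 1*172) = 2*(-13) - √((39 - 1*172)² + (√(8 + 16))²) = -26 - √((39 - 172)² + (√24)²) = -26 - √((-133)² + (2*√6)²) = -26 - √(17689 + 24) = -26 - √17713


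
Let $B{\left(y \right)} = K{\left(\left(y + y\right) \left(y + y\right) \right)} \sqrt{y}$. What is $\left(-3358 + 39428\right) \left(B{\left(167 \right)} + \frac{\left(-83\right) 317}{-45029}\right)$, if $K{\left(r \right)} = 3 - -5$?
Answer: $\frac{949037770}{45029} + 288560 \sqrt{167} \approx 3.7501 \cdot 10^{6}$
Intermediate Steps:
$K{\left(r \right)} = 8$ ($K{\left(r \right)} = 3 + 5 = 8$)
$B{\left(y \right)} = 8 \sqrt{y}$
$\left(-3358 + 39428\right) \left(B{\left(167 \right)} + \frac{\left(-83\right) 317}{-45029}\right) = \left(-3358 + 39428\right) \left(8 \sqrt{167} + \frac{\left(-83\right) 317}{-45029}\right) = 36070 \left(8 \sqrt{167} - - \frac{26311}{45029}\right) = 36070 \left(8 \sqrt{167} + \frac{26311}{45029}\right) = 36070 \left(\frac{26311}{45029} + 8 \sqrt{167}\right) = \frac{949037770}{45029} + 288560 \sqrt{167}$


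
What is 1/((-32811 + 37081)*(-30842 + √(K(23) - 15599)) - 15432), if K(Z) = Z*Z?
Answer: -32927693/4337000557659746 - 2135*I*√15070/8674001115319492 ≈ -7.5923e-9 - 3.0216e-11*I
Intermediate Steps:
K(Z) = Z²
1/((-32811 + 37081)*(-30842 + √(K(23) - 15599)) - 15432) = 1/((-32811 + 37081)*(-30842 + √(23² - 15599)) - 15432) = 1/(4270*(-30842 + √(529 - 15599)) - 15432) = 1/(4270*(-30842 + √(-15070)) - 15432) = 1/(4270*(-30842 + I*√15070) - 15432) = 1/((-131695340 + 4270*I*√15070) - 15432) = 1/(-131710772 + 4270*I*√15070)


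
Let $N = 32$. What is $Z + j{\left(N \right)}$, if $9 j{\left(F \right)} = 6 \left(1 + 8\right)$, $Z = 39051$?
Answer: $39057$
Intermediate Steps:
$j{\left(F \right)} = 6$ ($j{\left(F \right)} = \frac{6 \left(1 + 8\right)}{9} = \frac{6 \cdot 9}{9} = \frac{1}{9} \cdot 54 = 6$)
$Z + j{\left(N \right)} = 39051 + 6 = 39057$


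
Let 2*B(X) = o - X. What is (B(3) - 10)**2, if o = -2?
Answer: 625/4 ≈ 156.25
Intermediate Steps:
B(X) = -1 - X/2 (B(X) = (-2 - X)/2 = -1 - X/2)
(B(3) - 10)**2 = ((-1 - 1/2*3) - 10)**2 = ((-1 - 3/2) - 10)**2 = (-5/2 - 10)**2 = (-25/2)**2 = 625/4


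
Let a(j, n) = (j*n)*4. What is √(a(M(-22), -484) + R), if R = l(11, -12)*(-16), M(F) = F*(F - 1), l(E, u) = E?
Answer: 4*I*√61237 ≈ 989.84*I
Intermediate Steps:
M(F) = F*(-1 + F)
a(j, n) = 4*j*n
R = -176 (R = 11*(-16) = -176)
√(a(M(-22), -484) + R) = √(4*(-22*(-1 - 22))*(-484) - 176) = √(4*(-22*(-23))*(-484) - 176) = √(4*506*(-484) - 176) = √(-979616 - 176) = √(-979792) = 4*I*√61237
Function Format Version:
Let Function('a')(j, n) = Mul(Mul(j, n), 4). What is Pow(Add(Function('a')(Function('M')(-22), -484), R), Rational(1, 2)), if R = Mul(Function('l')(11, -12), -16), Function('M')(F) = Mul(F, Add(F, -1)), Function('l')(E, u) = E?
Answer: Mul(4, I, Pow(61237, Rational(1, 2))) ≈ Mul(989.84, I)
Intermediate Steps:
Function('M')(F) = Mul(F, Add(-1, F))
Function('a')(j, n) = Mul(4, j, n)
R = -176 (R = Mul(11, -16) = -176)
Pow(Add(Function('a')(Function('M')(-22), -484), R), Rational(1, 2)) = Pow(Add(Mul(4, Mul(-22, Add(-1, -22)), -484), -176), Rational(1, 2)) = Pow(Add(Mul(4, Mul(-22, -23), -484), -176), Rational(1, 2)) = Pow(Add(Mul(4, 506, -484), -176), Rational(1, 2)) = Pow(Add(-979616, -176), Rational(1, 2)) = Pow(-979792, Rational(1, 2)) = Mul(4, I, Pow(61237, Rational(1, 2)))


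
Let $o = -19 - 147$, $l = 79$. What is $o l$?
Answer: $-13114$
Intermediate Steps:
$o = -166$
$o l = \left(-166\right) 79 = -13114$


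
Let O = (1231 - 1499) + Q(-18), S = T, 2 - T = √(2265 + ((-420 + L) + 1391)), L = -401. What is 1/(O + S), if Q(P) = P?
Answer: -284/77821 + 9*√35/77821 ≈ -0.0029652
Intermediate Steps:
T = 2 - 9*√35 (T = 2 - √(2265 + ((-420 - 401) + 1391)) = 2 - √(2265 + (-821 + 1391)) = 2 - √(2265 + 570) = 2 - √2835 = 2 - 9*√35 ≈ -51.245)
S = 2 - 9*√35 ≈ -51.245
O = -286 (O = (1231 - 1499) - 18 = -268 - 18 = -286)
1/(O + S) = 1/(-286 + (2 - 9*√35)) = 1/(-284 - 9*√35)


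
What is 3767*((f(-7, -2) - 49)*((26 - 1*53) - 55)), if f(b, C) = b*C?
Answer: 10811290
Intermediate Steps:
f(b, C) = C*b
3767*((f(-7, -2) - 49)*((26 - 1*53) - 55)) = 3767*((-2*(-7) - 49)*((26 - 1*53) - 55)) = 3767*((14 - 49)*((26 - 53) - 55)) = 3767*(-35*(-27 - 55)) = 3767*(-35*(-82)) = 3767*2870 = 10811290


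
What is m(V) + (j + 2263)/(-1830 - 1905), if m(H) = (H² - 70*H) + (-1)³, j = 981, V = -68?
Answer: 35042261/3735 ≈ 9382.1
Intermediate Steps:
m(H) = -1 + H² - 70*H (m(H) = (H² - 70*H) - 1 = -1 + H² - 70*H)
m(V) + (j + 2263)/(-1830 - 1905) = (-1 + (-68)² - 70*(-68)) + (981 + 2263)/(-1830 - 1905) = (-1 + 4624 + 4760) + 3244/(-3735) = 9383 + 3244*(-1/3735) = 9383 - 3244/3735 = 35042261/3735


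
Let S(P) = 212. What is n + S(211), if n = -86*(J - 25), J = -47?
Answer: 6404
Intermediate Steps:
n = 6192 (n = -86*(-47 - 25) = -86*(-72) = 6192)
n + S(211) = 6192 + 212 = 6404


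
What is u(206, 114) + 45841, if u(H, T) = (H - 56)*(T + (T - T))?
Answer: 62941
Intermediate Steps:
u(H, T) = T*(-56 + H) (u(H, T) = (-56 + H)*(T + 0) = (-56 + H)*T = T*(-56 + H))
u(206, 114) + 45841 = 114*(-56 + 206) + 45841 = 114*150 + 45841 = 17100 + 45841 = 62941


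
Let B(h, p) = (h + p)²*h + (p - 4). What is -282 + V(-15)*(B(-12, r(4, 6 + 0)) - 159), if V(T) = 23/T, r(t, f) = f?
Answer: 9317/15 ≈ 621.13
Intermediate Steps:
B(h, p) = -4 + p + h*(h + p)² (B(h, p) = h*(h + p)² + (-4 + p) = -4 + p + h*(h + p)²)
-282 + V(-15)*(B(-12, r(4, 6 + 0)) - 159) = -282 + (23/(-15))*((-4 + (6 + 0) - 12*(-12 + (6 + 0))²) - 159) = -282 + (23*(-1/15))*((-4 + 6 - 12*(-12 + 6)²) - 159) = -282 - 23*((-4 + 6 - 12*(-6)²) - 159)/15 = -282 - 23*((-4 + 6 - 12*36) - 159)/15 = -282 - 23*((-4 + 6 - 432) - 159)/15 = -282 - 23*(-430 - 159)/15 = -282 - 23/15*(-589) = -282 + 13547/15 = 9317/15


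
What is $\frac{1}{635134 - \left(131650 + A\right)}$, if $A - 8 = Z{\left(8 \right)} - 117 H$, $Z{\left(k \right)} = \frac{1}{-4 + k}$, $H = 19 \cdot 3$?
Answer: $\frac{4}{2040579} \approx 1.9602 \cdot 10^{-6}$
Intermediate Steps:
$H = 57$
$A = - \frac{26643}{4}$ ($A = 8 + \left(\frac{1}{-4 + 8} - 6669\right) = 8 - \left(6669 - \frac{1}{4}\right) = 8 + \left(\frac{1}{4} - 6669\right) = 8 - \frac{26675}{4} = - \frac{26643}{4} \approx -6660.8$)
$\frac{1}{635134 - \left(131650 + A\right)} = \frac{1}{635134 - \frac{499957}{4}} = \frac{1}{\frac{2040579}{4}} = \frac{4}{2040579}$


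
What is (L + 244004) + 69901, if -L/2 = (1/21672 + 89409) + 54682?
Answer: 278734427/10836 ≈ 25723.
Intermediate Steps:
L = -3122740153/10836 (L = -2*((1/21672 + 89409) + 54682) = -2*(1937671849/21672 + 54682) = -2*3122740153/21672 = -3122740153/10836 ≈ -2.8818e+5)
(L + 244004) + 69901 = (-3122740153/10836 + 244004) + 69901 = -478712809/10836 + 69901 = 278734427/10836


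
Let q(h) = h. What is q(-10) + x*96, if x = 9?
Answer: 854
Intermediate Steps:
q(-10) + x*96 = -10 + 9*96 = -10 + 864 = 854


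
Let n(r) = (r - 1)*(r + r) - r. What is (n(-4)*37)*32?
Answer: 52096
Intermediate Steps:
n(r) = -r + 2*r*(-1 + r) (n(r) = (-1 + r)*(2*r) - r = 2*r*(-1 + r) - r = -r + 2*r*(-1 + r))
(n(-4)*37)*32 = (-4*(-3 + 2*(-4))*37)*32 = (-4*(-3 - 8)*37)*32 = (-4*(-11)*37)*32 = (44*37)*32 = 1628*32 = 52096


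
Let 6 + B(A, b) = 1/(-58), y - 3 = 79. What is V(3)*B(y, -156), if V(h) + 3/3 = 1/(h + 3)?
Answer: 1745/348 ≈ 5.0144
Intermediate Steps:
V(h) = -1 + 1/(3 + h) (V(h) = -1 + 1/(h + 3) = -1 + 1/(3 + h))
y = 82 (y = 3 + 79 = 82)
B(A, b) = -349/58 (B(A, b) = -6 + 1/(-58) = -6 - 1/58 = -349/58)
V(3)*B(y, -156) = ((-2 - 1*3)/(3 + 3))*(-349/58) = ((-2 - 3)/6)*(-349/58) = ((⅙)*(-5))*(-349/58) = -⅚*(-349/58) = 1745/348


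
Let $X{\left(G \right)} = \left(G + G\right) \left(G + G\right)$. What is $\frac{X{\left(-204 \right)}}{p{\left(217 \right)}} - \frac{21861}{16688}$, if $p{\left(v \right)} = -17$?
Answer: $- \frac{23347251}{2384} \approx -9793.3$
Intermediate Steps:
$X{\left(G \right)} = 4 G^{2}$ ($X{\left(G \right)} = 2 G 2 G = 4 G^{2}$)
$\frac{X{\left(-204 \right)}}{p{\left(217 \right)}} - \frac{21861}{16688} = \frac{4 \left(-204\right)^{2}}{-17} - \frac{21861}{16688} = 4 \cdot 41616 \left(- \frac{1}{17}\right) - \frac{3123}{2384} = 166464 \left(- \frac{1}{17}\right) - \frac{3123}{2384} = -9792 - \frac{3123}{2384} = - \frac{23347251}{2384}$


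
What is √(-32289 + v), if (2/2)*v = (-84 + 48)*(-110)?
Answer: I*√28329 ≈ 168.31*I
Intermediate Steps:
v = 3960 (v = (-84 + 48)*(-110) = -36*(-110) = 3960)
√(-32289 + v) = √(-32289 + 3960) = √(-28329) = I*√28329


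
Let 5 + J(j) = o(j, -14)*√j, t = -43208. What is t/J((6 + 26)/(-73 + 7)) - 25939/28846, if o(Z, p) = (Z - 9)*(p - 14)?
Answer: 192055083709301/35475432748606 + 49985088384*I*√33/1229821561 ≈ 5.4137 + 233.48*I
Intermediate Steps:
o(Z, p) = (-14 + p)*(-9 + Z) (o(Z, p) = (-9 + Z)*(-14 + p) = (-14 + p)*(-9 + Z))
J(j) = -5 + √j*(252 - 28*j) (J(j) = -5 + (126 - 14*j - 9*(-14) + j*(-14))*√j = -5 + (126 - 14*j + 126 - 14*j)*√j = -5 + (252 - 28*j)*√j = -5 + √j*(252 - 28*j))
t/J((6 + 26)/(-73 + 7)) - 25939/28846 = -43208/(-5 + 28*√((6 + 26)/(-73 + 7))*(9 - (6 + 26)/(-73 + 7))) - 25939/28846 = -43208/(-5 + 28*√(32/(-66))*(9 - 32/(-66))) - 25939*1/28846 = -43208/(-5 + 28*√(32*(-1/66))*(9 - 32*(-1)/66)) - 25939/28846 = -43208/(-5 + 28*√(-16/33)*(9 - 1*(-16/33))) - 25939/28846 = -43208/(-5 + 28*(4*I*√33/33)*(9 + 16/33)) - 25939/28846 = -43208/(-5 + 28*(4*I*√33/33)*(313/33)) - 25939/28846 = -43208/(-5 + 35056*I*√33/1089) - 25939/28846 = -25939/28846 - 43208/(-5 + 35056*I*√33/1089)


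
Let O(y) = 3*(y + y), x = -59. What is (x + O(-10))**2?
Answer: 14161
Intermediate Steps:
O(y) = 6*y (O(y) = 3*(2*y) = 6*y)
(x + O(-10))**2 = (-59 + 6*(-10))**2 = (-59 - 60)**2 = (-119)**2 = 14161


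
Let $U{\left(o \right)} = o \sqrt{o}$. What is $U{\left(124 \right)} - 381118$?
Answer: $-381118 + 248 \sqrt{31} \approx -3.7974 \cdot 10^{5}$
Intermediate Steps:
$U{\left(o \right)} = o^{\frac{3}{2}}$
$U{\left(124 \right)} - 381118 = 124^{\frac{3}{2}} - 381118 = 248 \sqrt{31} - 381118 = -381118 + 248 \sqrt{31}$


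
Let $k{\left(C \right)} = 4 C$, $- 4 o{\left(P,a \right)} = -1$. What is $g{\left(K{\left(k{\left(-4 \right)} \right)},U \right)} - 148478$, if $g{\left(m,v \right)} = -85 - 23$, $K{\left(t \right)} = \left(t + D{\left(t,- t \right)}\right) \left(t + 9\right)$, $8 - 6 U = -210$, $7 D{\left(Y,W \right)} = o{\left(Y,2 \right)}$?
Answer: $-148586$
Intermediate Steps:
$o{\left(P,a \right)} = \frac{1}{4}$ ($o{\left(P,a \right)} = \left(- \frac{1}{4}\right) \left(-1\right) = \frac{1}{4}$)
$D{\left(Y,W \right)} = \frac{1}{28}$ ($D{\left(Y,W \right)} = \frac{1}{7} \cdot \frac{1}{4} = \frac{1}{28}$)
$U = \frac{109}{3}$ ($U = \frac{4}{3} - -35 = \frac{4}{3} + 35 = \frac{109}{3} \approx 36.333$)
$K{\left(t \right)} = \left(9 + t\right) \left(\frac{1}{28} + t\right)$ ($K{\left(t \right)} = \left(t + \frac{1}{28}\right) \left(t + 9\right) = \left(\frac{1}{28} + t\right) \left(9 + t\right) = \left(9 + t\right) \left(\frac{1}{28} + t\right)$)
$g{\left(m,v \right)} = -108$ ($g{\left(m,v \right)} = -85 - 23 = -108$)
$g{\left(K{\left(k{\left(-4 \right)} \right)},U \right)} - 148478 = -108 - 148478 = -148586$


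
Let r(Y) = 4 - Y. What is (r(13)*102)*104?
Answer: -95472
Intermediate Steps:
(r(13)*102)*104 = ((4 - 1*13)*102)*104 = ((4 - 13)*102)*104 = -9*102*104 = -918*104 = -95472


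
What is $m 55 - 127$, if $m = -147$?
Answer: $-8212$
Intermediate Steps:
$m 55 - 127 = \left(-147\right) 55 - 127 = -8085 - 127 = -8212$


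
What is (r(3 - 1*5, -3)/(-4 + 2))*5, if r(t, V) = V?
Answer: 15/2 ≈ 7.5000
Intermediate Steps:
(r(3 - 1*5, -3)/(-4 + 2))*5 = (-3/(-4 + 2))*5 = (-3/(-2))*5 = -½*(-3)*5 = (3/2)*5 = 15/2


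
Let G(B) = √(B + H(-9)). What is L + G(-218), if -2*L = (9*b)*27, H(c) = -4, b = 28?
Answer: -3402 + I*√222 ≈ -3402.0 + 14.9*I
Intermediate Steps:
L = -3402 (L = -9*28*27/2 = -126*27 = -½*6804 = -3402)
G(B) = √(-4 + B) (G(B) = √(B - 4) = √(-4 + B))
L + G(-218) = -3402 + √(-4 - 218) = -3402 + √(-222) = -3402 + I*√222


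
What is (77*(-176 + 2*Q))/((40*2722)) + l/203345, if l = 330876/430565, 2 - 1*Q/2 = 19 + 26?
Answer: -117302029562571/476639838151700 ≈ -0.24610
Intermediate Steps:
Q = -86 (Q = 4 - 2*(19 + 26) = 4 - 2*45 = 4 - 90 = -86)
l = 330876/430565 (l = 330876*(1/430565) = 330876/430565 ≈ 0.76847)
(77*(-176 + 2*Q))/((40*2722)) + l/203345 = (77*(-176 + 2*(-86)))/((40*2722)) + (330876/430565)/203345 = (77*(-176 - 172))/108880 + (330876/430565)*(1/203345) = (77*(-348))*(1/108880) + 330876/87553239925 = -26796*1/108880 + 330876/87553239925 = -6699/27220 + 330876/87553239925 = -117302029562571/476639838151700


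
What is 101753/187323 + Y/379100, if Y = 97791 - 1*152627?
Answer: 416213504/1044325725 ≈ 0.39855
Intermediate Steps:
Y = -54836 (Y = 97791 - 152627 = -54836)
101753/187323 + Y/379100 = 101753/187323 - 54836/379100 = 101753*(1/187323) - 54836*1/379100 = 101753/187323 - 13709/94775 = 416213504/1044325725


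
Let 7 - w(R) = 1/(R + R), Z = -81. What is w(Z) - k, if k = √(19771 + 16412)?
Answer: 1135/162 - √36183 ≈ -183.21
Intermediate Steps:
w(R) = 7 - 1/(2*R) (w(R) = 7 - 1/(R + R) = 7 - 1/(2*R))
k = √36183 ≈ 190.22
w(Z) - k = (7 - ½/(-81)) - √36183 = (7 - ½*(-1/81)) - √36183 = (7 + 1/162) - √36183 = 1135/162 - √36183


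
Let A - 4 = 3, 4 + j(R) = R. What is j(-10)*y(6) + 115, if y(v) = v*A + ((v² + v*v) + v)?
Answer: -1565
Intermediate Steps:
j(R) = -4 + R
A = 7 (A = 4 + 3 = 7)
y(v) = 2*v² + 8*v (y(v) = v*7 + ((v² + v*v) + v) = 7*v + ((v² + v²) + v) = 7*v + (2*v² + v) = 7*v + (v + 2*v²) = 2*v² + 8*v)
j(-10)*y(6) + 115 = (-4 - 10)*(2*6*(4 + 6)) + 115 = -28*6*10 + 115 = -14*120 + 115 = -1680 + 115 = -1565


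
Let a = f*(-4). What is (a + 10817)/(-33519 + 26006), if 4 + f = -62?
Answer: -11081/7513 ≈ -1.4749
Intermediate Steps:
f = -66 (f = -4 - 62 = -66)
a = 264 (a = -66*(-4) = 264)
(a + 10817)/(-33519 + 26006) = (264 + 10817)/(-33519 + 26006) = 11081/(-7513) = 11081*(-1/7513) = -11081/7513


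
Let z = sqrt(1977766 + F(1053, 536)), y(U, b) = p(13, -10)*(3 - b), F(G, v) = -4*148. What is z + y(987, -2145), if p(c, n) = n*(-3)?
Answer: 64440 + 3*sqrt(219686) ≈ 65846.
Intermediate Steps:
p(c, n) = -3*n
F(G, v) = -592
y(U, b) = 90 - 30*b (y(U, b) = (-3*(-10))*(3 - b) = 30*(3 - b) = 90 - 30*b)
z = 3*sqrt(219686) (z = sqrt(1977766 - 592) = sqrt(1977174) = 3*sqrt(219686) ≈ 1406.1)
z + y(987, -2145) = 3*sqrt(219686) + (90 - 30*(-2145)) = 3*sqrt(219686) + (90 + 64350) = 3*sqrt(219686) + 64440 = 64440 + 3*sqrt(219686)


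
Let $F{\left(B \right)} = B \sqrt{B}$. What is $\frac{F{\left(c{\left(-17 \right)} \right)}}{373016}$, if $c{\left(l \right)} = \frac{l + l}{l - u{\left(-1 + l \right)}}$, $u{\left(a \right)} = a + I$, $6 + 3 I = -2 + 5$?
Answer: $- \frac{17 i \sqrt{17}}{373016} \approx - 0.00018791 i$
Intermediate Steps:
$I = -1$ ($I = -2 + \frac{-2 + 5}{3} = -2 + \frac{1}{3} \cdot 3 = -2 + 1 = -1$)
$u{\left(a \right)} = -1 + a$ ($u{\left(a \right)} = a - 1 = -1 + a$)
$c{\left(l \right)} = l$ ($c{\left(l \right)} = \frac{l + l}{l - \left(-1 + \left(-1 + l\right)\right)} = \frac{2 l}{l - \left(-2 + l\right)} = \frac{2 l}{2} = 2 l \frac{1}{2} = l$)
$F{\left(B \right)} = B^{\frac{3}{2}}$
$\frac{F{\left(c{\left(-17 \right)} \right)}}{373016} = \frac{\left(-17\right)^{\frac{3}{2}}}{373016} = - 17 i \sqrt{17} \cdot \frac{1}{373016} = - \frac{17 i \sqrt{17}}{373016}$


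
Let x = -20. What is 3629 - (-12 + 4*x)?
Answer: 3721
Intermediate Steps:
3629 - (-12 + 4*x) = 3629 - (-12 + 4*(-20)) = 3629 - (-12 - 80) = 3629 - 1*(-92) = 3629 + 92 = 3721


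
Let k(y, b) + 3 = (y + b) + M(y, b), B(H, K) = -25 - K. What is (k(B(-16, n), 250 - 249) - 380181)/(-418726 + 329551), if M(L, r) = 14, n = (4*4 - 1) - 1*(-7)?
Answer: 380216/89175 ≈ 4.2637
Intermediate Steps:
n = 22 (n = (16 - 1) + 7 = 15 + 7 = 22)
k(y, b) = 11 + b + y (k(y, b) = -3 + ((y + b) + 14) = -3 + ((b + y) + 14) = -3 + (14 + b + y) = 11 + b + y)
(k(B(-16, n), 250 - 249) - 380181)/(-418726 + 329551) = ((11 + (250 - 249) + (-25 - 1*22)) - 380181)/(-418726 + 329551) = ((11 + 1 + (-25 - 22)) - 380181)/(-89175) = ((11 + 1 - 47) - 380181)*(-1/89175) = (-35 - 380181)*(-1/89175) = -380216*(-1/89175) = 380216/89175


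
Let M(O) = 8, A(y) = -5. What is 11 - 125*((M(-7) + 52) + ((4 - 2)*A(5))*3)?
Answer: -3739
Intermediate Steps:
11 - 125*((M(-7) + 52) + ((4 - 2)*A(5))*3) = 11 - 125*((8 + 52) + ((4 - 2)*(-5))*3) = 11 - 125*(60 + (2*(-5))*3) = 11 - 125*(60 - 10*3) = 11 - 125*(60 - 30) = 11 - 125*30 = 11 - 3750 = -3739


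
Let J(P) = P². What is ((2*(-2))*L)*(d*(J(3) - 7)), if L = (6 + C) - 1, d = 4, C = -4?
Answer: -32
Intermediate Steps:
L = 1 (L = (6 - 4) - 1 = 2 - 1 = 1)
((2*(-2))*L)*(d*(J(3) - 7)) = ((2*(-2))*1)*(4*(3² - 7)) = (-4*1)*(4*(9 - 7)) = -16*2 = -4*8 = -32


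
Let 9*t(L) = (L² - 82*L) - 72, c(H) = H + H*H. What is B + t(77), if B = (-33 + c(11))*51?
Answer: 44984/9 ≈ 4998.2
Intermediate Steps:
c(H) = H + H²
t(L) = -8 - 82*L/9 + L²/9 (t(L) = ((L² - 82*L) - 72)/9 = (-72 + L² - 82*L)/9 = -8 - 82*L/9 + L²/9)
B = 5049 (B = (-33 + 11*(1 + 11))*51 = (-33 + 11*12)*51 = (-33 + 132)*51 = 99*51 = 5049)
B + t(77) = 5049 + (-8 - 82/9*77 + (⅑)*77²) = 5049 + (-8 - 6314/9 + (⅑)*5929) = 5049 + (-8 - 6314/9 + 5929/9) = 5049 - 457/9 = 44984/9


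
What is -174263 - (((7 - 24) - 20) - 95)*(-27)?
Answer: -177827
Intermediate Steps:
-174263 - (((7 - 24) - 20) - 95)*(-27) = -174263 - ((-17 - 20) - 95)*(-27) = -174263 - (-37 - 95)*(-27) = -174263 - (-132)*(-27) = -174263 - 1*3564 = -174263 - 3564 = -177827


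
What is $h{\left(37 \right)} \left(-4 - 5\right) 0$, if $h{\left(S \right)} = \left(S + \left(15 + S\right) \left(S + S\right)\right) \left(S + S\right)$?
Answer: $0$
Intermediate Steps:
$h{\left(S \right)} = 2 S \left(S + 2 S \left(15 + S\right)\right)$ ($h{\left(S \right)} = \left(S + \left(15 + S\right) 2 S\right) 2 S = \left(S + 2 S \left(15 + S\right)\right) 2 S = 2 S \left(S + 2 S \left(15 + S\right)\right)$)
$h{\left(37 \right)} \left(-4 - 5\right) 0 = 37^{2} \left(62 + 4 \cdot 37\right) \left(-4 - 5\right) 0 = 1369 \left(62 + 148\right) \left(\left(-9\right) 0\right) = 1369 \cdot 210 \cdot 0 = 287490 \cdot 0 = 0$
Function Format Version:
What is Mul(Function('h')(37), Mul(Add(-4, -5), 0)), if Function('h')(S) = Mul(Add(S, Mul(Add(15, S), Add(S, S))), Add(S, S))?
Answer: 0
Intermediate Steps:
Function('h')(S) = Mul(2, S, Add(S, Mul(2, S, Add(15, S)))) (Function('h')(S) = Mul(Add(S, Mul(Add(15, S), Mul(2, S))), Mul(2, S)) = Mul(Add(S, Mul(2, S, Add(15, S))), Mul(2, S)) = Mul(2, S, Add(S, Mul(2, S, Add(15, S)))))
Mul(Function('h')(37), Mul(Add(-4, -5), 0)) = Mul(Mul(Pow(37, 2), Add(62, Mul(4, 37))), Mul(Add(-4, -5), 0)) = Mul(Mul(1369, Add(62, 148)), Mul(-9, 0)) = Mul(Mul(1369, 210), 0) = Mul(287490, 0) = 0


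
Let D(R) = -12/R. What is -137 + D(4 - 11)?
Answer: -947/7 ≈ -135.29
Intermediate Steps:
-137 + D(4 - 11) = -137 - 12/(4 - 11) = -137 - 12/(-7) = -137 - 12*(-1/7) = -137 + 12/7 = -947/7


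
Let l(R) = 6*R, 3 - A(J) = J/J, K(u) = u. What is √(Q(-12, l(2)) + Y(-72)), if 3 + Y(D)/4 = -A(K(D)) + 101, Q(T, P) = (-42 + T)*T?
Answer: 2*√258 ≈ 32.125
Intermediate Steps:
A(J) = 2 (A(J) = 3 - J/J = 3 - 1*1 = 3 - 1 = 2)
Q(T, P) = T*(-42 + T)
Y(D) = 384 (Y(D) = -12 + 4*(-1*2 + 101) = -12 + 4*(-2 + 101) = -12 + 4*99 = -12 + 396 = 384)
√(Q(-12, l(2)) + Y(-72)) = √(-12*(-42 - 12) + 384) = √(-12*(-54) + 384) = √(648 + 384) = √1032 = 2*√258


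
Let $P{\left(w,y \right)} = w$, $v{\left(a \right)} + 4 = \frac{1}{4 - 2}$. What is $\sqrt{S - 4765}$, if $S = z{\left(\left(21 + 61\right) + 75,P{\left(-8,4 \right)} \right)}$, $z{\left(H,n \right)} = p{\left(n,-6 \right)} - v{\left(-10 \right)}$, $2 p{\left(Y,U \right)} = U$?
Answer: $\frac{i \sqrt{19058}}{2} \approx 69.025 i$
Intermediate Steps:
$p{\left(Y,U \right)} = \frac{U}{2}$
$v{\left(a \right)} = - \frac{7}{2}$ ($v{\left(a \right)} = -4 + \frac{1}{4 - 2} = -4 + \frac{1}{2} = - \frac{7}{2}$)
$z{\left(H,n \right)} = \frac{1}{2}$ ($z{\left(H,n \right)} = \frac{1}{2} \left(-6\right) - - \frac{7}{2} = -3 + \frac{7}{2} = \frac{1}{2}$)
$S = \frac{1}{2} \approx 0.5$
$\sqrt{S - 4765} = \sqrt{\frac{1}{2} - 4765} = \sqrt{- \frac{9529}{2}} = \frac{i \sqrt{19058}}{2}$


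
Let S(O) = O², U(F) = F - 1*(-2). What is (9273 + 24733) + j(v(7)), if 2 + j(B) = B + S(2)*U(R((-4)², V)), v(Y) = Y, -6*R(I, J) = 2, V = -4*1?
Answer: 102053/3 ≈ 34018.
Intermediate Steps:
V = -4
R(I, J) = -⅓ (R(I, J) = -⅙*2 = -⅓)
U(F) = 2 + F (U(F) = F + 2 = 2 + F)
j(B) = 14/3 + B (j(B) = -2 + (B + 2²*(2 - ⅓)) = -2 + (B + 4*(5/3)) = -2 + (B + 20/3) = -2 + (20/3 + B) = 14/3 + B)
(9273 + 24733) + j(v(7)) = (9273 + 24733) + (14/3 + 7) = 34006 + 35/3 = 102053/3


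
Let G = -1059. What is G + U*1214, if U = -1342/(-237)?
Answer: 1378205/237 ≈ 5815.2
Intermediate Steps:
U = 1342/237 (U = -1342*(-1/237) = 1342/237 ≈ 5.6624)
G + U*1214 = -1059 + (1342/237)*1214 = -1059 + 1629188/237 = 1378205/237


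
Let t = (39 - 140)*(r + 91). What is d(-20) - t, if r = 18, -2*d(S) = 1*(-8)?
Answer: 11013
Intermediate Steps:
d(S) = 4 (d(S) = -(-8)/2 = -1/2*(-8) = 4)
t = -11009 (t = (39 - 140)*(18 + 91) = -101*109 = -11009)
d(-20) - t = 4 - 1*(-11009) = 4 + 11009 = 11013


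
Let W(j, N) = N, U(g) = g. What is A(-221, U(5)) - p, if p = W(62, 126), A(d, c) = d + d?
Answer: -568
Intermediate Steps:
A(d, c) = 2*d
p = 126
A(-221, U(5)) - p = 2*(-221) - 1*126 = -442 - 126 = -568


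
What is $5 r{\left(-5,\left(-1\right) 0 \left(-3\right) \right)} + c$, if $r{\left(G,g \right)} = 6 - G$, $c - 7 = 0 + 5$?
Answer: $67$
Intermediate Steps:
$c = 12$ ($c = 7 + \left(0 + 5\right) = 7 + 5 = 12$)
$5 r{\left(-5,\left(-1\right) 0 \left(-3\right) \right)} + c = 5 \left(6 - -5\right) + 12 = 5 \left(6 + 5\right) + 12 = 5 \cdot 11 + 12 = 55 + 12 = 67$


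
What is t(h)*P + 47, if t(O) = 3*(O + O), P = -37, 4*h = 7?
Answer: -683/2 ≈ -341.50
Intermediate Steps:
h = 7/4 (h = (¼)*7 = 7/4 ≈ 1.7500)
t(O) = 6*O (t(O) = 3*(2*O) = 6*O)
t(h)*P + 47 = (6*(7/4))*(-37) + 47 = (21/2)*(-37) + 47 = -777/2 + 47 = -683/2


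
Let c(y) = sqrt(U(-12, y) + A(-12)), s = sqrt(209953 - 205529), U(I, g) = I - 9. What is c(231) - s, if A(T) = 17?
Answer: -2*sqrt(1106) + 2*I ≈ -66.513 + 2.0*I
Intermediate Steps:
U(I, g) = -9 + I
s = 2*sqrt(1106) (s = sqrt(4424) = 2*sqrt(1106) ≈ 66.513)
c(y) = 2*I (c(y) = sqrt((-9 - 12) + 17) = sqrt(-21 + 17) = sqrt(-4) = 2*I)
c(231) - s = 2*I - 2*sqrt(1106) = -2*sqrt(1106) + 2*I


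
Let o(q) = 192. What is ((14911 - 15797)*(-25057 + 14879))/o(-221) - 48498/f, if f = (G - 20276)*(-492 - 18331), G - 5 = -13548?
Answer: 478370649536965/10185200592 ≈ 46967.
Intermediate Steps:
G = -13543 (G = 5 - 13548 = -13543)
f = 636575037 (f = (-13543 - 20276)*(-492 - 18331) = -33819*(-18823) = 636575037)
((14911 - 15797)*(-25057 + 14879))/o(-221) - 48498/f = ((14911 - 15797)*(-25057 + 14879))/192 - 48498/636575037 = -886*(-10178)*(1/192) - 48498*1/636575037 = 9017708*(1/192) - 16166/212191679 = 2254427/48 - 16166/212191679 = 478370649536965/10185200592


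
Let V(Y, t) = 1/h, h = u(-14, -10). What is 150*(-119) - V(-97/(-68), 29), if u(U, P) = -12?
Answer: -214199/12 ≈ -17850.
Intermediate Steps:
h = -12
V(Y, t) = -1/12 (V(Y, t) = 1/(-12) = -1/12)
150*(-119) - V(-97/(-68), 29) = 150*(-119) - 1*(-1/12) = -17850 + 1/12 = -214199/12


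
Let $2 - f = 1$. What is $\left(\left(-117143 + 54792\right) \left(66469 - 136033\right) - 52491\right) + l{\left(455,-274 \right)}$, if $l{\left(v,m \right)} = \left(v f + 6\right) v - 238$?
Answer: $4337541990$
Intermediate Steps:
$f = 1$ ($f = 2 - 1 = 1$)
$l{\left(v,m \right)} = -238 + v \left(6 + v\right)$ ($l{\left(v,m \right)} = \left(v 1 + 6\right) v - 238 = \left(v + 6\right) v - 238 = \left(6 + v\right) v - 238 = v \left(6 + v\right) - 238 = -238 + v \left(6 + v\right)$)
$\left(\left(-117143 + 54792\right) \left(66469 - 136033\right) - 52491\right) + l{\left(455,-274 \right)} = \left(\left(-117143 + 54792\right) \left(66469 - 136033\right) - 52491\right) + \left(-238 + 455^{2} + 6 \cdot 455\right) = \left(\left(-62351\right) \left(-69564\right) - 52491\right) + \left(-238 + 207025 + 2730\right) = \left(4337384964 - 52491\right) + 209517 = 4337332473 + 209517 = 4337541990$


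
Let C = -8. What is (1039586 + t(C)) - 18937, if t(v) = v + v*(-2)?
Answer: 1020657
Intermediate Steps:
t(v) = -v (t(v) = v - 2*v = -v)
(1039586 + t(C)) - 18937 = (1039586 - 1*(-8)) - 18937 = (1039586 + 8) - 18937 = 1039594 - 18937 = 1020657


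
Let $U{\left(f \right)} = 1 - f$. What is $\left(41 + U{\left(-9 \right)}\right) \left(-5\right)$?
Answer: $-255$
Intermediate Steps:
$\left(41 + U{\left(-9 \right)}\right) \left(-5\right) = \left(41 + \left(1 - -9\right)\right) \left(-5\right) = \left(41 + \left(1 + 9\right)\right) \left(-5\right) = \left(41 + 10\right) \left(-5\right) = 51 \left(-5\right) = -255$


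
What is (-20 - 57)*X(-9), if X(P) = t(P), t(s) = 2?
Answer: -154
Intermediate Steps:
X(P) = 2
(-20 - 57)*X(-9) = (-20 - 57)*2 = -77*2 = -154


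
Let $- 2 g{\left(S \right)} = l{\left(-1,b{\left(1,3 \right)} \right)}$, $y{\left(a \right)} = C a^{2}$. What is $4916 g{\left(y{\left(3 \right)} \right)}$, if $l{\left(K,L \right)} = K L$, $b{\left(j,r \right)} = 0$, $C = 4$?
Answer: $0$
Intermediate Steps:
$y{\left(a \right)} = 4 a^{2}$
$g{\left(S \right)} = 0$ ($g{\left(S \right)} = - \frac{\left(-1\right) 0}{2} = \left(- \frac{1}{2}\right) 0 = 0$)
$4916 g{\left(y{\left(3 \right)} \right)} = 4916 \cdot 0 = 0$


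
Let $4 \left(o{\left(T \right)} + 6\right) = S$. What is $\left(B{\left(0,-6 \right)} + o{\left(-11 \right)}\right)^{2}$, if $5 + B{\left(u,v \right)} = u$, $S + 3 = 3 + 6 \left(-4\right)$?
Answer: $289$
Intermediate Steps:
$S = -24$ ($S = -3 + \left(3 + 6 \left(-4\right)\right) = -3 + \left(3 - 24\right) = -3 - 21 = -24$)
$o{\left(T \right)} = -12$ ($o{\left(T \right)} = -6 + \frac{1}{4} \left(-24\right) = -6 - 6 = -12$)
$B{\left(u,v \right)} = -5 + u$
$\left(B{\left(0,-6 \right)} + o{\left(-11 \right)}\right)^{2} = \left(\left(-5 + 0\right) - 12\right)^{2} = \left(-5 - 12\right)^{2} = \left(-17\right)^{2} = 289$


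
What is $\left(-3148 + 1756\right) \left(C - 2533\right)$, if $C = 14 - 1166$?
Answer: $5129520$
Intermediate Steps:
$C = -1152$
$\left(-3148 + 1756\right) \left(C - 2533\right) = \left(-3148 + 1756\right) \left(-1152 - 2533\right) = \left(-1392\right) \left(-3685\right) = 5129520$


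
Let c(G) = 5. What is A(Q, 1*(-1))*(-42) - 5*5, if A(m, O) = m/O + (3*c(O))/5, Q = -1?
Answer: -193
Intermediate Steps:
A(m, O) = 3 + m/O (A(m, O) = m/O + (3*5)/5 = m/O + 15*(⅕) = m/O + 3 = 3 + m/O)
A(Q, 1*(-1))*(-42) - 5*5 = (3 - 1/(1*(-1)))*(-42) - 5*5 = (3 - 1/(-1))*(-42) - 25 = (3 - 1*(-1))*(-42) - 25 = (3 + 1)*(-42) - 25 = 4*(-42) - 25 = -168 - 25 = -193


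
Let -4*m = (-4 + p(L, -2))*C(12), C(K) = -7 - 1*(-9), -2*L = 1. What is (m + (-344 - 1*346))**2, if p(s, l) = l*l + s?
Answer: 7612081/16 ≈ 4.7576e+5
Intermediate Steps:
L = -1/2 (L = -1/2*1 = -1/2 ≈ -0.50000)
C(K) = 2 (C(K) = -7 + 9 = 2)
p(s, l) = s + l**2 (p(s, l) = l**2 + s = s + l**2)
m = 1/4 (m = -(-4 + (-1/2 + (-2)**2))*2/4 = -(-4 + (-1/2 + 4))*2/4 = -(-4 + 7/2)*2/4 = -(-1)*2/8 = -1/4*(-1) = 1/4 ≈ 0.25000)
(m + (-344 - 1*346))**2 = (1/4 + (-344 - 1*346))**2 = (1/4 + (-344 - 346))**2 = (1/4 - 690)**2 = (-2759/4)**2 = 7612081/16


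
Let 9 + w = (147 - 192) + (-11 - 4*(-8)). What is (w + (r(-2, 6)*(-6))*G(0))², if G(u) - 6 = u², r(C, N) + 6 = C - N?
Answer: 221841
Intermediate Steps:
r(C, N) = -6 + C - N (r(C, N) = -6 + (C - N) = -6 + C - N)
w = -33 (w = -9 + ((147 - 192) + (-11 - 4*(-8))) = -9 + (-45 + (-11 + 32)) = -9 + (-45 + 21) = -9 - 24 = -33)
G(u) = 6 + u²
(w + (r(-2, 6)*(-6))*G(0))² = (-33 + ((-6 - 2 - 1*6)*(-6))*(6 + 0²))² = (-33 + ((-6 - 2 - 6)*(-6))*(6 + 0))² = (-33 - 14*(-6)*6)² = (-33 + 84*6)² = (-33 + 504)² = 471² = 221841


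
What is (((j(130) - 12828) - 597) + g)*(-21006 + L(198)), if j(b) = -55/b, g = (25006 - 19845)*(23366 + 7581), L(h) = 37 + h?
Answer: -86247528837451/26 ≈ -3.3172e+12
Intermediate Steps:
g = 159717467 (g = 5161*30947 = 159717467)
(((j(130) - 12828) - 597) + g)*(-21006 + L(198)) = (((-55/130 - 12828) - 597) + 159717467)*(-21006 + (37 + 198)) = (((-55*1/130 - 12828) - 597) + 159717467)*(-21006 + 235) = (((-11/26 - 12828) - 597) + 159717467)*(-20771) = ((-333539/26 - 597) + 159717467)*(-20771) = (-349061/26 + 159717467)*(-20771) = (4152305081/26)*(-20771) = -86247528837451/26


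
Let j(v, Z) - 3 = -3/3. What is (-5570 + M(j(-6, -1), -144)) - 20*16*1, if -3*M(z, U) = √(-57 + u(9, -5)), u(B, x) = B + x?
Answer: -5890 - I*√53/3 ≈ -5890.0 - 2.4267*I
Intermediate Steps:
j(v, Z) = 2 (j(v, Z) = 3 - 3/3 = 3 - 3*⅓ = 3 - 1 = 2)
M(z, U) = -I*√53/3 (M(z, U) = -√(-57 + (9 - 5))/3 = -√(-57 + 4)/3 = -I*√53/3)
(-5570 + M(j(-6, -1), -144)) - 20*16*1 = (-5570 - I*√53/3) - 20*16*1 = (-5570 - I*√53/3) - 320*1 = (-5570 - I*√53/3) - 320 = -5890 - I*√53/3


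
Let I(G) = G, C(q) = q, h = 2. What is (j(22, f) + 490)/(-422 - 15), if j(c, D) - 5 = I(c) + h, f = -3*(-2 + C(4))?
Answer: -519/437 ≈ -1.1876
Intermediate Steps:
f = -6 (f = -3*(-2 + 4) = -3*2 = -1*6 = -6)
j(c, D) = 7 + c (j(c, D) = 5 + (c + 2) = 5 + (2 + c) = 7 + c)
(j(22, f) + 490)/(-422 - 15) = ((7 + 22) + 490)/(-422 - 15) = (29 + 490)/(-437) = 519*(-1/437) = -519/437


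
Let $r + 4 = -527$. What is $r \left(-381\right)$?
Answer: $202311$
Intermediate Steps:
$r = -531$ ($r = -4 - 527 = -531$)
$r \left(-381\right) = \left(-531\right) \left(-381\right) = 202311$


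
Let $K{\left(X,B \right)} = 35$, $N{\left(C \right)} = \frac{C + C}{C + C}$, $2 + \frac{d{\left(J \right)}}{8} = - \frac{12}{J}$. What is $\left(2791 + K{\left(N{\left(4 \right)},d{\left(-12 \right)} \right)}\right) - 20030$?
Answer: $-17204$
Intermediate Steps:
$d{\left(J \right)} = -16 - \frac{96}{J}$ ($d{\left(J \right)} = -16 + 8 \left(- \frac{12}{J}\right) = -16 - \frac{96}{J}$)
$N{\left(C \right)} = 1$ ($N{\left(C \right)} = \frac{2 C}{2 C} = 2 C \frac{1}{2 C} = 1$)
$\left(2791 + K{\left(N{\left(4 \right)},d{\left(-12 \right)} \right)}\right) - 20030 = \left(2791 + 35\right) - 20030 = 2826 - 20030 = -17204$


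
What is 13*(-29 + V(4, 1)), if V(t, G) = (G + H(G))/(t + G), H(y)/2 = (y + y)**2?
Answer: -1768/5 ≈ -353.60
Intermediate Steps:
H(y) = 8*y**2 (H(y) = 2*(y + y)**2 = 2*(2*y)**2 = 2*(4*y**2) = 8*y**2)
V(t, G) = (G + 8*G**2)/(G + t) (V(t, G) = (G + 8*G**2)/(t + G) = (G + 8*G**2)/(G + t))
13*(-29 + V(4, 1)) = 13*(-29 + 1*(1 + 8*1)/(1 + 4)) = 13*(-29 + 1*(1 + 8)/5) = 13*(-29 + 1*(1/5)*9) = 13*(-29 + 9/5) = 13*(-136/5) = -1768/5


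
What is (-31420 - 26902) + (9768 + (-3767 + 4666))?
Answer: -47655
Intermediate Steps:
(-31420 - 26902) + (9768 + (-3767 + 4666)) = -58322 + (9768 + 899) = -58322 + 10667 = -47655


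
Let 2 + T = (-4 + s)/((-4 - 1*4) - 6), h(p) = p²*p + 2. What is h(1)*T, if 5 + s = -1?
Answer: -27/7 ≈ -3.8571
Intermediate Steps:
s = -6 (s = -5 - 1 = -6)
h(p) = 2 + p³ (h(p) = p³ + 2 = 2 + p³)
T = -9/7 (T = -2 + (-4 - 6)/((-4 - 1*4) - 6) = -2 - 10/((-4 - 4) - 6) = -2 - 10/(-8 - 6) = -2 - 10/(-14) = -2 - 10*(-1/14) = -2 + 5/7 = -9/7 ≈ -1.2857)
h(1)*T = (2 + 1³)*(-9/7) = (2 + 1)*(-9/7) = 3*(-9/7) = -27/7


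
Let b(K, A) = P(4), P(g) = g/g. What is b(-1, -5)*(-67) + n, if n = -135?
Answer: -202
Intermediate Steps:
P(g) = 1
b(K, A) = 1
b(-1, -5)*(-67) + n = 1*(-67) - 135 = -67 - 135 = -202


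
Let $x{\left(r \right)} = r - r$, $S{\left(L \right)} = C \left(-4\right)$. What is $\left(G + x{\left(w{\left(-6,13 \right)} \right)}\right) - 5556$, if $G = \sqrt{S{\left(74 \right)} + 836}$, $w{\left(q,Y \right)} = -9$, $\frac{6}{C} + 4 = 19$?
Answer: $-5556 + \frac{2 \sqrt{5215}}{5} \approx -5527.1$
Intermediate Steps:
$C = \frac{2}{5}$ ($C = \frac{6}{-4 + 19} = \frac{6}{15} = 6 \cdot \frac{1}{15} = \frac{2}{5} \approx 0.4$)
$S{\left(L \right)} = - \frac{8}{5}$ ($S{\left(L \right)} = \frac{2}{5} \left(-4\right) = - \frac{8}{5}$)
$G = \frac{2 \sqrt{5215}}{5}$ ($G = \sqrt{- \frac{8}{5} + 836} = \sqrt{\frac{4172}{5}} = \frac{2 \sqrt{5215}}{5} \approx 28.886$)
$x{\left(r \right)} = 0$
$\left(G + x{\left(w{\left(-6,13 \right)} \right)}\right) - 5556 = \left(\frac{2 \sqrt{5215}}{5} + 0\right) - 5556 = \frac{2 \sqrt{5215}}{5} - 5556 = -5556 + \frac{2 \sqrt{5215}}{5}$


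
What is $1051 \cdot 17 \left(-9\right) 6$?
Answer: $-964818$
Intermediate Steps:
$1051 \cdot 17 \left(-9\right) 6 = 1051 \left(\left(-153\right) 6\right) = 1051 \left(-918\right) = -964818$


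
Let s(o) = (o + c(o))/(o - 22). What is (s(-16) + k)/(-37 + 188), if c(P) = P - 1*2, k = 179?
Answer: 3418/2869 ≈ 1.1914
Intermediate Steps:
c(P) = -2 + P (c(P) = P - 2 = -2 + P)
s(o) = (-2 + 2*o)/(-22 + o) (s(o) = (o + (-2 + o))/(o - 22) = (-2 + 2*o)/(-22 + o))
(s(-16) + k)/(-37 + 188) = (2*(-1 - 16)/(-22 - 16) + 179)/(-37 + 188) = (2*(-17)/(-38) + 179)/151 = (2*(-1/38)*(-17) + 179)*(1/151) = (17/19 + 179)*(1/151) = (3418/19)*(1/151) = 3418/2869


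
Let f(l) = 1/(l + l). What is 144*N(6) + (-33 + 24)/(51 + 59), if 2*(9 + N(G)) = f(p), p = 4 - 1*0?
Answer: -141579/110 ≈ -1287.1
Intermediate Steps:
p = 4 (p = 4 + 0 = 4)
f(l) = 1/(2*l)
N(G) = -143/16 (N(G) = -9 + ((1/2)/4)/2 = -9 + ((1/2)*(1/4))/2 = -9 + (1/2)*(1/8) = -9 + 1/16 = -143/16)
144*N(6) + (-33 + 24)/(51 + 59) = 144*(-143/16) + (-33 + 24)/(51 + 59) = -1287 - 9/110 = -141579/110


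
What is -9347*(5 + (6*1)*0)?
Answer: -46735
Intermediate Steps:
-9347*(5 + (6*1)*0) = -9347*(5 + 6*0) = -9347*(5 + 0) = -9347*5 = -46735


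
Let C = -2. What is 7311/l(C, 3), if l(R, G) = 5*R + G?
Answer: -7311/7 ≈ -1044.4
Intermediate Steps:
l(R, G) = G + 5*R
7311/l(C, 3) = 7311/(3 + 5*(-2)) = 7311/(3 - 10) = 7311/(-7) = 7311*(-⅐) = -7311/7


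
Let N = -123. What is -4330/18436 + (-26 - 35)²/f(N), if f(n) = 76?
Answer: 17067819/350284 ≈ 48.726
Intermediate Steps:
-4330/18436 + (-26 - 35)²/f(N) = -4330/18436 + (-26 - 35)²/76 = -4330*1/18436 + (-61)²*(1/76) = -2165/9218 + 3721*(1/76) = -2165/9218 + 3721/76 = 17067819/350284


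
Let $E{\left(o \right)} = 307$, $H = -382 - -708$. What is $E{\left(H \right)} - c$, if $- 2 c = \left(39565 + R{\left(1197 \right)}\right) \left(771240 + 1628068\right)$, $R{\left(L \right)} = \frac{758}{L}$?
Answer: $\frac{56815689385681}{1197} \approx 4.7465 \cdot 10^{10}$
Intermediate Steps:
$H = 326$ ($H = -382 + 708 = 326$)
$c = - \frac{56815689018202}{1197}$ ($c = - \frac{\left(39565 + \frac{758}{1197}\right) \left(771240 + 1628068\right)}{2} = - \frac{\left(39565 + 758 \cdot \frac{1}{1197}\right) 2399308}{2} = - \frac{\left(39565 + \frac{758}{1197}\right) 2399308}{2} = - \frac{\frac{47360063}{1197} \cdot 2399308}{2} = \left(- \frac{1}{2}\right) \frac{113631378036404}{1197} = - \frac{56815689018202}{1197} \approx -4.7465 \cdot 10^{10}$)
$E{\left(H \right)} - c = 307 - - \frac{56815689018202}{1197} = 307 + \frac{56815689018202}{1197} = \frac{56815689385681}{1197}$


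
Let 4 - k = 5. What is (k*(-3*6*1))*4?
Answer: 72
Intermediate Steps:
k = -1 (k = 4 - 1*5 = 4 - 5 = -1)
(k*(-3*6*1))*4 = -(-3*6)*4 = -(-18)*4 = -1*(-18)*4 = 18*4 = 72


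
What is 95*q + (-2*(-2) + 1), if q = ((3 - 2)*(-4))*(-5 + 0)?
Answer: 1905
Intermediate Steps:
q = 20 (q = (1*(-4))*(-5) = -4*(-5) = 20)
95*q + (-2*(-2) + 1) = 95*20 + (-2*(-2) + 1) = 1900 + (4 + 1) = 1900 + 5 = 1905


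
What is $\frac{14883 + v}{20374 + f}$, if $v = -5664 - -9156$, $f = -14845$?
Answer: $\frac{6125}{1843} \approx 3.3234$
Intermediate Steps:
$v = 3492$ ($v = -5664 + 9156 = 3492$)
$\frac{14883 + v}{20374 + f} = \frac{14883 + 3492}{20374 - 14845} = \frac{18375}{5529} = 18375 \cdot \frac{1}{5529} = \frac{6125}{1843}$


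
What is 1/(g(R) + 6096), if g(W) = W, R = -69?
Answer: 1/6027 ≈ 0.00016592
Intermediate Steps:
1/(g(R) + 6096) = 1/(-69 + 6096) = 1/6027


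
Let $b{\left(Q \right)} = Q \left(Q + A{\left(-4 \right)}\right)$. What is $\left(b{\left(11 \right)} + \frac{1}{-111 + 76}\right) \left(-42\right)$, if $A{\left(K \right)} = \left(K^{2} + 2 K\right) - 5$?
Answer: $- \frac{32334}{5} \approx -6466.8$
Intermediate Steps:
$A{\left(K \right)} = -5 + K^{2} + 2 K$
$b{\left(Q \right)} = Q \left(3 + Q\right)$ ($b{\left(Q \right)} = Q \left(Q + \left(-5 + \left(-4\right)^{2} + 2 \left(-4\right)\right)\right) = Q \left(Q - -3\right) = Q \left(Q + 3\right) = Q \left(3 + Q\right)$)
$\left(b{\left(11 \right)} + \frac{1}{-111 + 76}\right) \left(-42\right) = \left(11 \left(3 + 11\right) + \frac{1}{-111 + 76}\right) \left(-42\right) = \left(11 \cdot 14 + \frac{1}{-35}\right) \left(-42\right) = \left(154 - \frac{1}{35}\right) \left(-42\right) = \frac{5389}{35} \left(-42\right) = - \frac{32334}{5}$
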